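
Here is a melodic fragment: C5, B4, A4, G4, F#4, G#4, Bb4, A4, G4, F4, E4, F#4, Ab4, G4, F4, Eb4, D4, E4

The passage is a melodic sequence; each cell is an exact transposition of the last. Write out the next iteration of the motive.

Gb4 F4 Eb4 Db4 C4 D4

Taking 6-note groups, the heads are C5, Bb4, Ab4: the pattern moves down a 2nd.
From Gb4 the exact shape gives Gb4 F4 Eb4 Db4 C4 D4.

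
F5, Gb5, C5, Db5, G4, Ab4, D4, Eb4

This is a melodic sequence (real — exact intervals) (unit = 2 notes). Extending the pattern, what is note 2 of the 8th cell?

G2

With 2-note cells, note 2 of each statement runs Gb5, Db5, Ab4, Eb4.
Extending down a 4th: Bb3 → F3 → C3 → G2.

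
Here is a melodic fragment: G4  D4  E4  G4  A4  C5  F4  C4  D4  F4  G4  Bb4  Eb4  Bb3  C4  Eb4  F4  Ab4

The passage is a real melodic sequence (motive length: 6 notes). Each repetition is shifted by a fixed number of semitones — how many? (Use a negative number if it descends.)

The 6-note cells begin on G4, F4, Eb4 — each down a 2nd from the last.
Counting half-steps from G4 to F4: -2.

-2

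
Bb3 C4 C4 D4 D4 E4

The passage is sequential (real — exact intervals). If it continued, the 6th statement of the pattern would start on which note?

The 2-note cells begin on Bb3, C4, D4 — each up a 2nd from the last.
Continuing: E4 → F#4 → G#4. Statement 6 starts on G#4.

G#4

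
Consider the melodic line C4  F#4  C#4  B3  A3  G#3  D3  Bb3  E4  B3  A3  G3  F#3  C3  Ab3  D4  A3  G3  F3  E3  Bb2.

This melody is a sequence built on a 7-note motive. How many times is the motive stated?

21 notes in groups of 7 gives 21/7 = 3 statements.
Starts: C4, Bb3, Ab3 — each down a 2nd.

3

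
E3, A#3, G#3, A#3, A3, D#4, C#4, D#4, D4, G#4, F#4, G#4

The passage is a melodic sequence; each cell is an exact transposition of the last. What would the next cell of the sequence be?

With a 4-note motive the entries are E3, A3, D4, each up a 4th from the previous.
So cell 4 is G4 C#5 B4 C#5.

G4 C#5 B4 C#5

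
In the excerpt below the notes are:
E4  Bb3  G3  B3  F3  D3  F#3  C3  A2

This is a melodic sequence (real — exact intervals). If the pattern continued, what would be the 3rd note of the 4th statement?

Grouping in 3s, the 3rd note of each cell is G3, D3, A2.
From A2, down a 4th gives E2.

E2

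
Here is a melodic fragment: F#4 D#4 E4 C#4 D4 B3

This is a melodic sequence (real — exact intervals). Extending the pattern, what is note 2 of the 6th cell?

F3

Grouping in 2s, the 2nd note of each cell is D#4, C#4, B3.
Each moves down a 2nd. Continuing: A3 → G3 → F3.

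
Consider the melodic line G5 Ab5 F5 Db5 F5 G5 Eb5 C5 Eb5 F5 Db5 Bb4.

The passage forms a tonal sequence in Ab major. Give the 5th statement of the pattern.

The 4-note cells begin on G5, F5, Eb5 — each down a 2nd from the last.
Carrying on: Db5 → C5.
Statement 5 starts on C5 and keeps the same diatonic contour: C5 Db5 Bb4 G4.

C5 Db5 Bb4 G4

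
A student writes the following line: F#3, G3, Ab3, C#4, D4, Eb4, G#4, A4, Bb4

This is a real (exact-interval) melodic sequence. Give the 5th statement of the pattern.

A#5 B5 C6

With a 3-note motive the entries are F#3, C#4, G#4, each up a 5th from the previous.
Carrying on: D#5 → A#5.
So cell 5 is A#5 B5 C6.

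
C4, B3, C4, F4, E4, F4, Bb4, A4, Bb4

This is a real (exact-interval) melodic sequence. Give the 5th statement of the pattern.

Ab5 G5 Ab5

Taking 3-note groups, the heads are C4, F4, Bb4: the pattern moves up a 4th.
Extending up a 4th: Eb5 → Ab5.
Statement 5 starts on Ab5 and keeps the same exact contour: Ab5 G5 Ab5.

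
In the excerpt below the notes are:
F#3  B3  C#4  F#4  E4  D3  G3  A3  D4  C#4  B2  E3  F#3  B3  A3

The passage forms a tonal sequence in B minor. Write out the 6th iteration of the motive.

Taking 5-note groups, the heads are F#3, D3, B2: the pattern moves down a 3rd.
Carrying on: G2 → E2 → C#2.
From C#2 the diatonic shape gives C#2 F#2 G2 C#3 B2.

C#2 F#2 G2 C#3 B2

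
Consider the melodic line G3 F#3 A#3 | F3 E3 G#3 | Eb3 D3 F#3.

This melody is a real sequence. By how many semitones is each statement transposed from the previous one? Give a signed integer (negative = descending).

-2

The 3-note cells begin on G3, F3, Eb3 — each down a 2nd from the last.
G3→F3 is 53 − 55 = -2 semitones.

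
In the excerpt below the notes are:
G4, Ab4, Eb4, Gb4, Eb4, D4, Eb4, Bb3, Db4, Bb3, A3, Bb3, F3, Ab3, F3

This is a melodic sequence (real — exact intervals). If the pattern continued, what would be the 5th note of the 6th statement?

Grouping in 5s, the 5th note of each cell is Eb4, Bb3, F3.
Carrying that down a 4th forward: C3 → G2 → D2.

D2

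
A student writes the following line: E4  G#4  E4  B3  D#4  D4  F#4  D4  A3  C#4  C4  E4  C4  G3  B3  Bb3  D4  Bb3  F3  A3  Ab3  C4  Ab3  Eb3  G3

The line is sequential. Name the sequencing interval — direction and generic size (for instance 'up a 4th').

Taking 5-note groups, the heads are E4, D4, C4, Bb3, Ab3: the pattern moves down a 2nd.
From E4 to D4: down a 2nd.

down a 2nd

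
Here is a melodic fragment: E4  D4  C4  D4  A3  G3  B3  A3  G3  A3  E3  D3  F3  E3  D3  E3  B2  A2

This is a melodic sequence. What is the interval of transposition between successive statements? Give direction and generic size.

down a 4th

With a 6-note motive the entries are E4, B3, F3, each down a 4th from the previous.
E4 to B3 is down a 4th.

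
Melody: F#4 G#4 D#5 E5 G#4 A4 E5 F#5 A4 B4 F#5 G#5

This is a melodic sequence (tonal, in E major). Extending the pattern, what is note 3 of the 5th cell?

Grouping in 4s, the 3rd note of each cell is D#5, E5, F#5.
Each moves up a 2nd. Continuing: G#5 → A5.

A5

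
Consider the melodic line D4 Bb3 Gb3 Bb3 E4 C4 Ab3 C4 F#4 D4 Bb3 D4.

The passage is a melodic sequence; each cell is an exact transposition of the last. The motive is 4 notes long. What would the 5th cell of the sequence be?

With a 4-note motive the entries are D4, E4, F#4, each up a 2nd from the previous.
Continuing the starts: G#4 → A#4.
From A#4 the exact shape gives A#4 F#4 D4 F#4.

A#4 F#4 D4 F#4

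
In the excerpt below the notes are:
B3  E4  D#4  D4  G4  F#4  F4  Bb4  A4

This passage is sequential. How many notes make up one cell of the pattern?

Try groups of 3 (3 cells in 9 notes):
B3 E4 D#4 | D4 G4 F#4 | F4 Bb4 A4
Every group is a transposition up a 3rd of the one before; no shorter unit works.

3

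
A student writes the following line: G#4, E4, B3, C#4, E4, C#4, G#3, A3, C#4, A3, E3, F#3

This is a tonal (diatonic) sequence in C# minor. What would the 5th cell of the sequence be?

F#3 D#3 A2 B2

The 4-note cells begin on G#4, E4, C#4 — each down a 3rd from the last.
Continuing the starts: A3 → F#3.
Statement 5 starts on F#3 and keeps the same diatonic contour: F#3 D#3 A2 B2.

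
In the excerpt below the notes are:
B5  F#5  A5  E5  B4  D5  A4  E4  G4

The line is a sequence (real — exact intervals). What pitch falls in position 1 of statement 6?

C3

With 3-note cells, note 1 of each statement runs B5, E5, A4.
Extending down a 5th: D4 → G3 → C3.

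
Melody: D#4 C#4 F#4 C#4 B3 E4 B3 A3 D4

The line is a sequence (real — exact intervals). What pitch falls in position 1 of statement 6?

The unit is 3 notes. Position-1 pitches of the 3 shown cells: D#4, C#4, B3.
Each moves down a 2nd. Continuing: A3 → G3 → F3.

F3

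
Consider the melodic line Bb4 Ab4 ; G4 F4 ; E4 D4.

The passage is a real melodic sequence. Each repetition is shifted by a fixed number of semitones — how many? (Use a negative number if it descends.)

-3

Unit = 2 notes; the statements start on Bb4, G4, E4, moving down a 3rd each time.
Bb4→G4 is 67 − 70 = -3 semitones.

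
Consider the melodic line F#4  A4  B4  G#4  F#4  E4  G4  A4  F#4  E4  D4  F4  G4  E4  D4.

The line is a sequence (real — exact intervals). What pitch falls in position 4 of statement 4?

D4

Grouping in 5s, the 4th note of each cell is G#4, F#4, E4.
From E4, down a 2nd gives D4.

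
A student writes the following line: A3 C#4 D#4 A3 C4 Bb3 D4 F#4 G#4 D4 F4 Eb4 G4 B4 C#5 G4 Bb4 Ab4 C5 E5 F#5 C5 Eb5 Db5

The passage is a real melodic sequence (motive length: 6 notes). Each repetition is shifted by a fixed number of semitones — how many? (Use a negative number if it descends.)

5

With a 6-note motive the entries are A3, D4, G4, C5, each up a 4th from the previous.
A3→D4 is 62 − 57 = 5 semitones.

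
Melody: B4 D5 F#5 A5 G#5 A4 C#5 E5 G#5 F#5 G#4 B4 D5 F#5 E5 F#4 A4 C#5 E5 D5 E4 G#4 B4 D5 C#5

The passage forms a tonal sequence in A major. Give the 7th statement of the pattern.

C#4 E4 G#4 B4 A4

Taking 5-note groups, the heads are B4, A4, G#4, F#4, E4: the pattern moves down a 2nd.
Continuing the starts: D4 → C#4.
So cell 7 is C#4 E4 G#4 B4 A4.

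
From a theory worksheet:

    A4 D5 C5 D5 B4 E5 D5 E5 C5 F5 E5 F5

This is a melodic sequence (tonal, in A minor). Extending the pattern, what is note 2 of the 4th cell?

G5

With 4-note cells, note 2 of each statement runs D5, E5, F5.
Each moves up a 2nd; the next is G5.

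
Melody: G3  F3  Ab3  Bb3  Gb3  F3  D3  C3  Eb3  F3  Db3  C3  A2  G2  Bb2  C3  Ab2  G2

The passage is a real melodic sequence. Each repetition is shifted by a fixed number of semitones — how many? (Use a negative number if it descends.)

-5

Taking 6-note groups, the heads are G3, D3, A2: the pattern moves down a 4th.
G3→D3 is 50 − 55 = -5 semitones.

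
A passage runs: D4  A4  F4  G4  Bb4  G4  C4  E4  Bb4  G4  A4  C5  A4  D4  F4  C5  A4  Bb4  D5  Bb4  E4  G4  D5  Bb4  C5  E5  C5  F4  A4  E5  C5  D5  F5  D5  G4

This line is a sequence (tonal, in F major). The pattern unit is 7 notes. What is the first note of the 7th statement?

Taking 7-note groups, the heads are D4, E4, F4, G4, A4: the pattern moves up a 2nd.
Extending the heads up a 2nd: Bb4 → C5.

C5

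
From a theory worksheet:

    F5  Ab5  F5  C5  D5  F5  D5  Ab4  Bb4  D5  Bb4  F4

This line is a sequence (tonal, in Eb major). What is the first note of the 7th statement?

Ab3

With a 4-note motive the entries are F5, D5, Bb4, each down a 3rd from the previous.
Extending the heads down a 3rd: G4 → Eb4 → C4 → Ab3.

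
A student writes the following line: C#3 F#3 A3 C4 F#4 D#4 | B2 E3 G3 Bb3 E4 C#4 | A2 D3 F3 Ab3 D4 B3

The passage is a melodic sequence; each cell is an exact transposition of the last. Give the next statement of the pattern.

Unit = 6 notes; the statements start on C#3, B2, A2, moving down a 2nd each time.
Statement 4 starts on G2 and keeps the same exact contour: G2 C3 Eb3 Gb3 C4 A3.

G2 C3 Eb3 Gb3 C4 A3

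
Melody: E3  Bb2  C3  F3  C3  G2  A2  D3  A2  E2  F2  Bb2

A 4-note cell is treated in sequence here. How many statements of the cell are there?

12 notes in groups of 4 gives 12/4 = 3 statements.
Starts: E3, C3, A2 — each down a 3rd.

3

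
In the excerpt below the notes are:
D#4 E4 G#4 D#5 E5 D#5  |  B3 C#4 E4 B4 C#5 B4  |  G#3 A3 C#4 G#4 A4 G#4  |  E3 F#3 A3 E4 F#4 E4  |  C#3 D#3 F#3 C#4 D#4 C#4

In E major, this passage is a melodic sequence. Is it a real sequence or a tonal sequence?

Every note is diatonic to E major.
Cell 1 has +1 semitones from note 1 to 2, but cell 2 has +2 — the interval quality changes while the contour stays the same, which is the hallmark of a tonal sequence.

tonal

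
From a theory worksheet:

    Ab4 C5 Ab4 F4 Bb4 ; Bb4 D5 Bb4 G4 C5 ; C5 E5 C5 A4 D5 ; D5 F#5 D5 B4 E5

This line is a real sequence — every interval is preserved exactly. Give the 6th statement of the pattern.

Unit = 5 notes; the statements start on Ab4, Bb4, C5, D5, moving up a 2nd each time.
Carrying on: E5 → F#5.
So cell 6 is F#5 A#5 F#5 D#5 G#5.

F#5 A#5 F#5 D#5 G#5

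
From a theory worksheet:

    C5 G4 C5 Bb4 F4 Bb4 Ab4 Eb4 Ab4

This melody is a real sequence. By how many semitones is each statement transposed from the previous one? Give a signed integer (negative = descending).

Unit = 3 notes; the statements start on C5, Bb4, Ab4, moving down a 2nd each time.
C5 to Bb4 spans -2 semitones.

-2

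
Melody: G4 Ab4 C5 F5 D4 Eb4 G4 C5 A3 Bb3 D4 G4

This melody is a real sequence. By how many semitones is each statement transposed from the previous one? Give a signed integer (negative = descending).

Unit = 4 notes; the statements start on G4, D4, A3, moving down a 4th each time.
G4 to D4 spans -5 semitones.

-5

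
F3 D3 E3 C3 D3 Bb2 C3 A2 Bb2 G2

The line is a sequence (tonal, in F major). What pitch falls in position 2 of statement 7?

E2

With 2-note cells, note 2 of each statement runs D3, C3, Bb2, A2, G2.
Carrying that down a 2nd forward: F2 → E2.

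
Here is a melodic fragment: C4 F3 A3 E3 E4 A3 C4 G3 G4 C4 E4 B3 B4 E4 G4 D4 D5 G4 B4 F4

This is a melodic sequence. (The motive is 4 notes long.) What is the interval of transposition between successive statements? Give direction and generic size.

up a 3rd

Taking 4-note groups, the heads are C4, E4, G4, B4, D5: the pattern moves up a 3rd.
From C4 to E4: up a 3rd.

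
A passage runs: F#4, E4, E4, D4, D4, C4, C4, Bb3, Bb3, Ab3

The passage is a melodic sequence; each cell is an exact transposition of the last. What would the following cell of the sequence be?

Ab3 Gb3

With a 2-note motive the entries are F#4, E4, D4, C4, Bb3, each down a 2nd from the previous.
Statement 6 starts on Ab3 and keeps the same exact contour: Ab3 Gb3.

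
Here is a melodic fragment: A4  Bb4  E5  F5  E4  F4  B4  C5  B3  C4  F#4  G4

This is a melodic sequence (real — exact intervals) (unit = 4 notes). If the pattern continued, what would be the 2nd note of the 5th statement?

D3

With 4-note cells, note 2 of each statement runs Bb4, F4, C4.
Carrying that down a 4th forward: G3 → D3.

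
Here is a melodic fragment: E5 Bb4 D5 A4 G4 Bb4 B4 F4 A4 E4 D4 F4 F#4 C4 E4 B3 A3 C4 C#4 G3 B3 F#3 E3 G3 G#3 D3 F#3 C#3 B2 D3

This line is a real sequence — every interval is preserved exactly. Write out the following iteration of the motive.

The 6-note cells begin on E5, B4, F#4, C#4, G#3 — each down a 4th from the last.
So cell 6 is D#3 A2 C#3 G#2 F#2 A2.

D#3 A2 C#3 G#2 F#2 A2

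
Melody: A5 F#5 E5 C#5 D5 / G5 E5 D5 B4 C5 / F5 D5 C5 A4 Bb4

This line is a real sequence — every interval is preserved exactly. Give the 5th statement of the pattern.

Taking 5-note groups, the heads are A5, G5, F5: the pattern moves down a 2nd.
Carrying on: Eb5 → Db5.
From Db5 the exact shape gives Db5 Bb4 Ab4 F4 Gb4.

Db5 Bb4 Ab4 F4 Gb4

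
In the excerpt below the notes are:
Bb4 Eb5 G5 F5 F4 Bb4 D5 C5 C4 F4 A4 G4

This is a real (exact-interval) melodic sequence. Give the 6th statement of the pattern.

A2 D3 F#3 E3

The 4-note cells begin on Bb4, F4, C4 — each down a 4th from the last.
Extending down a 4th: G3 → D3 → A2.
So cell 6 is A2 D3 F#3 E3.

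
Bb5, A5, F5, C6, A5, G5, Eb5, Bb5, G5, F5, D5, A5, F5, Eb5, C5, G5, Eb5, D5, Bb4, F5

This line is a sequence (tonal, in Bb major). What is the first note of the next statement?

D5

The 4-note cells begin on Bb5, A5, G5, F5, Eb5 — each down a 2nd from the last.
The next head, down a 2nd from Eb5, is D5.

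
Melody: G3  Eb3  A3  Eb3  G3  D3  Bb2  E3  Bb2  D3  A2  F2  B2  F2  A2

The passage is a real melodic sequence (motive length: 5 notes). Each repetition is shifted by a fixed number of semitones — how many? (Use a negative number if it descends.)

The 5-note cells begin on G3, D3, A2 — each down a 4th from the last.
G3 to D3 spans -5 semitones.

-5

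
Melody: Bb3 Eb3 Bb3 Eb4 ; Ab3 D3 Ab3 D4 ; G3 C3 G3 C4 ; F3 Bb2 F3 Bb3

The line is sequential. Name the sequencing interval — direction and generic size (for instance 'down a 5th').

down a 2nd

Taking 4-note groups, the heads are Bb3, Ab3, G3, F3: the pattern moves down a 2nd.
Bb3 to Ab3 is down a 2nd.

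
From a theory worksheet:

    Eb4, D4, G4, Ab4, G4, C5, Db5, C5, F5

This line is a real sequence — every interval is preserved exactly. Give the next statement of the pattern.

Taking 3-note groups, the heads are Eb4, Ab4, Db5: the pattern moves up a 4th.
From Gb5 the exact shape gives Gb5 F5 Bb5.

Gb5 F5 Bb5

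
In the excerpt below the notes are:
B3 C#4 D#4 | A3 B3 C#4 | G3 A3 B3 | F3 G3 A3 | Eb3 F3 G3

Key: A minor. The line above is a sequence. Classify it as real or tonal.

Each cell has the same semitone pattern (2, 2) — intervals are preserved exactly.
And C#4 lies outside A minor, so the sequence is real rather than tonal.

real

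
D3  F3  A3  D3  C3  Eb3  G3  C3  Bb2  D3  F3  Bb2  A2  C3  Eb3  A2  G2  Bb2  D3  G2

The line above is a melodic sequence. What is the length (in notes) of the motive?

Try groups of 4 (5 cells in 20 notes):
D3 F3 A3 D3 | C3 Eb3 G3 C3 | Bb2 D3 F3 Bb2 | A2 C3 Eb3 A2 | G2 Bb2 D3 G2
Every group is a transposition down a 2nd of the one before; no shorter unit works.

4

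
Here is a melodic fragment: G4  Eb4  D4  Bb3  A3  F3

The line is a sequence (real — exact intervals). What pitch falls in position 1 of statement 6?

Grouping in 2s, the 1st note of each cell is G4, D4, A3.
Extending down a 4th: E3 → B2 → F#2.

F#2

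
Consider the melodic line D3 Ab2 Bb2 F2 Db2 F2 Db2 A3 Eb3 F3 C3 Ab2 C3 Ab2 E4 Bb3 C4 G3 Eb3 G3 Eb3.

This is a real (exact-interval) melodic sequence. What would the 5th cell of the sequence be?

F#5 C5 D5 A4 F4 A4 F4

With a 7-note motive the entries are D3, A3, E4, each up a 5th from the previous.
Carrying on: B4 → F#5.
So cell 5 is F#5 C5 D5 A4 F4 A4 F4.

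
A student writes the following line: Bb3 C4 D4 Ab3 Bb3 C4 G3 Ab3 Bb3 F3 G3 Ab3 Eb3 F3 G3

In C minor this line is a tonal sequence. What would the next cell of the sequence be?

D3 Eb3 F3

With a 3-note motive the entries are Bb3, Ab3, G3, F3, Eb3, each down a 2nd from the previous.
From D3 the diatonic shape gives D3 Eb3 F3.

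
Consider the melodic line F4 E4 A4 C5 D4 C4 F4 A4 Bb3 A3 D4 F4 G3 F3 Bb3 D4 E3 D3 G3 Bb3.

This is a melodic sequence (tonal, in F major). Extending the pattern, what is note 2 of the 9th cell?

With 4-note cells, note 2 of each statement runs E4, C4, A3, F3, D3.
Extending down a 3rd: Bb2 → G2 → E2 → C2.

C2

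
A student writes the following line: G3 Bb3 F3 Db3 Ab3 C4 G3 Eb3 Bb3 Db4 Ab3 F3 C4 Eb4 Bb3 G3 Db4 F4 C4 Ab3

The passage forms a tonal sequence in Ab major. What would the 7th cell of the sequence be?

With a 4-note motive the entries are G3, Ab3, Bb3, C4, Db4, each up a 2nd from the previous.
Extending up a 2nd: Eb4 → F4.
So cell 7 is F4 Ab4 Eb4 C4.

F4 Ab4 Eb4 C4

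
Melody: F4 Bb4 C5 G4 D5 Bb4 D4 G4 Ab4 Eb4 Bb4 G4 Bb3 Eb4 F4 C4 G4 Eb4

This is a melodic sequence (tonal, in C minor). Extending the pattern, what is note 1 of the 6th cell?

C3

Grouping in 6s, the 1st note of each cell is F4, D4, Bb3.
Each moves down a 3rd. Continuing: G3 → Eb3 → C3.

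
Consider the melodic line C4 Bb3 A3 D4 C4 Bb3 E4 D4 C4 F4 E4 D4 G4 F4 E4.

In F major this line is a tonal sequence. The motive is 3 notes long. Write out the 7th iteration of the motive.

Bb4 A4 G4

The 3-note cells begin on C4, D4, E4, F4, G4 — each up a 2nd from the last.
Continuing the starts: A4 → Bb4.
So cell 7 is Bb4 A4 G4.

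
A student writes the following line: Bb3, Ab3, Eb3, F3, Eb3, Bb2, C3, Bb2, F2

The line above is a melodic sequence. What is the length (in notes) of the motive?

3

9 notes total. Splitting into 3 groups of 3:
Bb3 Ab3 Eb3 | F3 Eb3 Bb2 | C3 Bb2 F2
Each cell is the previous one down a 4th — so the unit is 3 notes.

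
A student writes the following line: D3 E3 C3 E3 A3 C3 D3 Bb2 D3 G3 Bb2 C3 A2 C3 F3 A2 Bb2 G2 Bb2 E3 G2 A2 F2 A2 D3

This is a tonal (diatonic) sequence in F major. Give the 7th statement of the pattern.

Unit = 5 notes; the statements start on D3, C3, Bb2, A2, G2, moving down a 2nd each time.
Carrying on: F2 → E2.
Statement 7 starts on E2 and keeps the same diatonic contour: E2 F2 D2 F2 Bb2.

E2 F2 D2 F2 Bb2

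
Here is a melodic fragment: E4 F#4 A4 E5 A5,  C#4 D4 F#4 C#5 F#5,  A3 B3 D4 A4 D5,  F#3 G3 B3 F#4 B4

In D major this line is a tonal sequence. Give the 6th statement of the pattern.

The 5-note cells begin on E4, C#4, A3, F#3 — each down a 3rd from the last.
Extending down a 3rd: D3 → B2.
So cell 6 is B2 C#3 E3 B3 E4.

B2 C#3 E3 B3 E4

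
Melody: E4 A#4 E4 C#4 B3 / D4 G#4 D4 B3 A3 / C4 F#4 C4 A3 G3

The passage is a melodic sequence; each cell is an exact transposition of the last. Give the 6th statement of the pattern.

With a 5-note motive the entries are E4, D4, C4, each down a 2nd from the previous.
Extending down a 2nd: Bb3 → Ab3 → Gb3.
From Gb3 the exact shape gives Gb3 C4 Gb3 Eb3 Db3.

Gb3 C4 Gb3 Eb3 Db3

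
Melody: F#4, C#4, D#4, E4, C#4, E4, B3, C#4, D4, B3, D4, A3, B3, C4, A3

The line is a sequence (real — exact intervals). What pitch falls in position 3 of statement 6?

F3

The unit is 5 notes. Position-3 pitches of the 3 shown cells: D#4, C#4, B3.
Each moves down a 2nd. Continuing: A3 → G3 → F3.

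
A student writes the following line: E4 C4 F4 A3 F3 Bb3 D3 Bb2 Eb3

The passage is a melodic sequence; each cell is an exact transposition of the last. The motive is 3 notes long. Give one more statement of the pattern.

With a 3-note motive the entries are E4, A3, D3, each down a 5th from the previous.
So cell 4 is G2 Eb2 Ab2.

G2 Eb2 Ab2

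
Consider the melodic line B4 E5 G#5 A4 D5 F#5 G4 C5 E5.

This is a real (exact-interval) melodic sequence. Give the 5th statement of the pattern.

Taking 3-note groups, the heads are B4, A4, G4: the pattern moves down a 2nd.
Carrying on: F4 → Eb4.
So cell 5 is Eb4 Ab4 C5.

Eb4 Ab4 C5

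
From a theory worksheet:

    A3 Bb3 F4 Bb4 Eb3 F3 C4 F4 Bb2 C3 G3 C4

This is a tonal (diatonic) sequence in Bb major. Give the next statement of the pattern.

Unit = 4 notes; the statements start on A3, Eb3, Bb2, moving down a 4th each time.
Statement 4 starts on F2 and keeps the same diatonic contour: F2 G2 D3 G3.

F2 G2 D3 G3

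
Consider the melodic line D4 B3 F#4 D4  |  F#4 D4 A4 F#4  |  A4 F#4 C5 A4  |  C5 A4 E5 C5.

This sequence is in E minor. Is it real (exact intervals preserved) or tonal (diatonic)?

Every note is diatonic to E minor.
Cell 1 has -3 semitones from note 1 to 2, but cell 2 has -4 — the interval quality changes while the contour stays the same, which is the hallmark of a tonal sequence.

tonal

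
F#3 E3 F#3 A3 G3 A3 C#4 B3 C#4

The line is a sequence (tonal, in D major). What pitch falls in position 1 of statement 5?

G4

With 3-note cells, note 1 of each statement runs F#3, A3, C#4.
Extending up a 3rd: E4 → G4.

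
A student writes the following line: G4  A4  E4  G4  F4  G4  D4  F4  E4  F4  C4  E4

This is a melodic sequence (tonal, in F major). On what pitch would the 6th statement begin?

Bb3

With a 4-note motive the entries are G4, F4, E4, each down a 2nd from the previous.
Extending the heads down a 2nd: D4 → C4 → Bb3.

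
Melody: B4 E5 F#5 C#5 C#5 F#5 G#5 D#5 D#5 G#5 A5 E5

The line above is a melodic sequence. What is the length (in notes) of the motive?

4

12 notes total. Splitting into 3 groups of 4:
B4 E5 F#5 C#5 | C#5 F#5 G#5 D#5 | D#5 G#5 A5 E5
That's a consistent up a 2nd shift per cell, and no other grouping gives one.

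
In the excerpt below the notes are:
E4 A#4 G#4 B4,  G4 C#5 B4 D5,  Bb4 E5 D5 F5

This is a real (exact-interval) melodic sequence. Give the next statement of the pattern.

Db5 G5 F5 Ab5

The 4-note cells begin on E4, G4, Bb4 — each up a 3rd from the last.
From Db5 the exact shape gives Db5 G5 F5 Ab5.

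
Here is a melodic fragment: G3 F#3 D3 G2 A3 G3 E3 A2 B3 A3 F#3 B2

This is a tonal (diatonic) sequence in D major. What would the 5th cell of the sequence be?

With a 4-note motive the entries are G3, A3, B3, each up a 2nd from the previous.
Carrying on: C#4 → D4.
Statement 5 starts on D4 and keeps the same diatonic contour: D4 C#4 A3 D3.

D4 C#4 A3 D3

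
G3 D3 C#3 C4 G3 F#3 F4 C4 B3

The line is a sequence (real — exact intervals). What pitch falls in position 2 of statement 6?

Eb5

With 3-note cells, note 2 of each statement runs D3, G3, C4.
Each moves up a 4th. Continuing: F4 → Bb4 → Eb5.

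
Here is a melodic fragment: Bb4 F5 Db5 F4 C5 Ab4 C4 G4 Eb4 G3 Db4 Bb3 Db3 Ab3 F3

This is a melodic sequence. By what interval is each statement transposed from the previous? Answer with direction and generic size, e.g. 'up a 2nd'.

Taking 3-note groups, the heads are Bb4, F4, C4, G3, Db3: the pattern moves down a 4th.
From Bb4 to F4: down a 4th.

down a 4th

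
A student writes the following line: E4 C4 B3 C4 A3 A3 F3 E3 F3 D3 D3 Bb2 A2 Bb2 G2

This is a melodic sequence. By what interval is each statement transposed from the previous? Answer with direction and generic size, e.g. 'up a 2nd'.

Unit = 5 notes; the statements start on E4, A3, D3, moving down a 5th each time.
From E4 to A3: down a 5th.

down a 5th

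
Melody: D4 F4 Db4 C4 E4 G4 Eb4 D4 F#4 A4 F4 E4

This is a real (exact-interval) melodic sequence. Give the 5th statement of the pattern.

A#4 C#5 A4 G#4

Unit = 4 notes; the statements start on D4, E4, F#4, moving up a 2nd each time.
Carrying on: G#4 → A#4.
From A#4 the exact shape gives A#4 C#5 A4 G#4.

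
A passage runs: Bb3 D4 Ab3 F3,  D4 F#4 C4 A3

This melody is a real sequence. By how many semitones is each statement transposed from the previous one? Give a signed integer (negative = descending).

4

With a 4-note motive the entries are Bb3, D4, each up a 3rd from the previous.
Bb3→D4 is 62 − 58 = 4 semitones.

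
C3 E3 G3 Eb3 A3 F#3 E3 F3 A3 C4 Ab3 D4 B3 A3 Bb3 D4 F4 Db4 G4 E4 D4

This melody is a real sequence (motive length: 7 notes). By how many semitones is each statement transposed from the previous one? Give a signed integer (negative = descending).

5

The 7-note cells begin on C3, F3, Bb3 — each up a 4th from the last.
C3 to F3 spans +5 semitones.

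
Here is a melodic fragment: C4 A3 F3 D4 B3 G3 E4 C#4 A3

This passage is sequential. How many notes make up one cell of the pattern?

There are 9 notes; a 3-note unit gives 3 cells:
C4 A3 F3 | D4 B3 G3 | E4 C#4 A3
That's a consistent up a 2nd shift per cell, and no other grouping gives one.

3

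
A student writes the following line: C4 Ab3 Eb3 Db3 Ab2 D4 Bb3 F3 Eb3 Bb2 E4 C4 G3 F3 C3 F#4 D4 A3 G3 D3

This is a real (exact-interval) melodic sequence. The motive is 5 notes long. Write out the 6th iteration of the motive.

With a 5-note motive the entries are C4, D4, E4, F#4, each up a 2nd from the previous.
Carrying on: G#4 → A#4.
Statement 6 starts on A#4 and keeps the same exact contour: A#4 F#4 C#4 B3 F#3.

A#4 F#4 C#4 B3 F#3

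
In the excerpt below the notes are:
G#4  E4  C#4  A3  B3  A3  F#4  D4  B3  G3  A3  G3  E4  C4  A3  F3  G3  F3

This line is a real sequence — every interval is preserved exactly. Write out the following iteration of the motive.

D4 Bb3 G3 Eb3 F3 Eb3

With a 6-note motive the entries are G#4, F#4, E4, each down a 2nd from the previous.
So cell 4 is D4 Bb3 G3 Eb3 F3 Eb3.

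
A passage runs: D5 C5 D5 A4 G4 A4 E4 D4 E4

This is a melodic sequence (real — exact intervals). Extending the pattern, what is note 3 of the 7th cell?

The unit is 3 notes. Position-3 pitches of the 3 shown cells: D5, A4, E4.
Carrying that down a 4th forward: B3 → F#3 → C#3 → G#2.

G#2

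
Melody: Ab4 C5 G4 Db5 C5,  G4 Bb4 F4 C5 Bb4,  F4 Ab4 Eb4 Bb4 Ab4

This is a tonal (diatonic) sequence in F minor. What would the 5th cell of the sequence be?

Taking 5-note groups, the heads are Ab4, G4, F4: the pattern moves down a 2nd.
Continuing the starts: Eb4 → Db4.
Statement 5 starts on Db4 and keeps the same diatonic contour: Db4 F4 C4 G4 F4.

Db4 F4 C4 G4 F4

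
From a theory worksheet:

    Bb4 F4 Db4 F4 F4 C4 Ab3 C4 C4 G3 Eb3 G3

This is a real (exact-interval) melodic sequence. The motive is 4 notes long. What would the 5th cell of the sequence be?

D3 A2 F2 A2

With a 4-note motive the entries are Bb4, F4, C4, each down a 4th from the previous.
Continuing the starts: G3 → D3.
From D3 the exact shape gives D3 A2 F2 A2.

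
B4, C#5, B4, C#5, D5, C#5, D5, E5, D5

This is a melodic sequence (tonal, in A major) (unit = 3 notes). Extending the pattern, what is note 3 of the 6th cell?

G#5

With 3-note cells, note 3 of each statement runs B4, C#5, D5.
Carrying that up a 2nd forward: E5 → F#5 → G#5.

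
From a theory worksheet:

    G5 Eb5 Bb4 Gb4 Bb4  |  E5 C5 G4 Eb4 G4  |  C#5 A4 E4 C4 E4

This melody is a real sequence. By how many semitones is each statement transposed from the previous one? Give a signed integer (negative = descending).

-3

With a 5-note motive the entries are G5, E5, C#5, each down a 3rd from the previous.
G5 to E5 spans -3 semitones.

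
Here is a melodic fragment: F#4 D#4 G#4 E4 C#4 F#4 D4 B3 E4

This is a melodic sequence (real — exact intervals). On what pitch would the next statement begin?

C4

With a 3-note motive the entries are F#4, E4, D4, each down a 2nd from the previous.
One more step down a 2nd gives C4.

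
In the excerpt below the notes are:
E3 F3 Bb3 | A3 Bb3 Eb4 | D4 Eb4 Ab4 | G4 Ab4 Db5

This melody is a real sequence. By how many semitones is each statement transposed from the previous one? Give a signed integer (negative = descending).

5

Unit = 3 notes; the statements start on E3, A3, D4, G4, moving up a 4th each time.
E3→A3 is 57 − 52 = 5 semitones.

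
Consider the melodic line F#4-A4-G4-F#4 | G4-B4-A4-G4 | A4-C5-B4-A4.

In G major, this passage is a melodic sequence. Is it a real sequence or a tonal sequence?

tonal

Every note is diatonic to G major.
Cell 1 has +3 semitones from note 1 to 2, but cell 2 has +4 — the interval quality changes while the contour stays the same, which is the hallmark of a tonal sequence.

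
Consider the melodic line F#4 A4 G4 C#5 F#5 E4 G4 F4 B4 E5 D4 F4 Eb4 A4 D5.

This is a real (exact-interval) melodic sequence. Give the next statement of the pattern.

C4 Eb4 Db4 G4 C5

With a 5-note motive the entries are F#4, E4, D4, each down a 2nd from the previous.
From C4 the exact shape gives C4 Eb4 Db4 G4 C5.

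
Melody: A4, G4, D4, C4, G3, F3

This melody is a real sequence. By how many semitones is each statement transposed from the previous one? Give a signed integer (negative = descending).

-7

The 2-note cells begin on A4, D4, G3 — each down a 5th from the last.
A4→D4 is 62 − 69 = -7 semitones.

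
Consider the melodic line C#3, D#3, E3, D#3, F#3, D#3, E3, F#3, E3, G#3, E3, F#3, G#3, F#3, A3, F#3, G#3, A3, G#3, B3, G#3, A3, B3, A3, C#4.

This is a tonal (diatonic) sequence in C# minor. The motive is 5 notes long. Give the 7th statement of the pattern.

B3 C#4 D#4 C#4 E4

Taking 5-note groups, the heads are C#3, D#3, E3, F#3, G#3: the pattern moves up a 2nd.
Continuing the starts: A3 → B3.
From B3 the diatonic shape gives B3 C#4 D#4 C#4 E4.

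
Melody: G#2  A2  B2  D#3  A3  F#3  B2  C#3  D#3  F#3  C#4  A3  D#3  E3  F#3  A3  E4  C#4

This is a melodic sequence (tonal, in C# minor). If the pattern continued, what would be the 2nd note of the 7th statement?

Grouping in 6s, the 2nd note of each cell is A2, C#3, E3.
Extending up a 3rd: G#3 → B3 → D#4 → F#4.

F#4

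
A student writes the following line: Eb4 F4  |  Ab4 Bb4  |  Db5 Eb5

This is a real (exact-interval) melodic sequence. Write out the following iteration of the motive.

Gb5 Ab5

Unit = 2 notes; the statements start on Eb4, Ab4, Db5, moving up a 4th each time.
From Gb5 the exact shape gives Gb5 Ab5.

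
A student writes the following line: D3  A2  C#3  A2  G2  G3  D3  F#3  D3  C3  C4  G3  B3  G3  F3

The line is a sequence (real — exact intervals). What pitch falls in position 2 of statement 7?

The unit is 5 notes. Position-2 pitches of the 3 shown cells: A2, D3, G3.
Carrying that up a 4th forward: C4 → F4 → Bb4 → Eb5.

Eb5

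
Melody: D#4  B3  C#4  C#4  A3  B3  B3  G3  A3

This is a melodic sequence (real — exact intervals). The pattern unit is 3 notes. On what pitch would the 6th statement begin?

F3

Unit = 3 notes; the statements start on D#4, C#4, B3, moving down a 2nd each time.
Extending the heads down a 2nd: A3 → G3 → F3.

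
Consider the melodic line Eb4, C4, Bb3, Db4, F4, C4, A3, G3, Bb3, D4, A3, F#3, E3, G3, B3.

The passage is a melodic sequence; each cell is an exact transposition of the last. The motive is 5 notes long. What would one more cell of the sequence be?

The 5-note cells begin on Eb4, C4, A3 — each down a 3rd from the last.
Statement 4 starts on F#3 and keeps the same exact contour: F#3 D#3 C#3 E3 G#3.

F#3 D#3 C#3 E3 G#3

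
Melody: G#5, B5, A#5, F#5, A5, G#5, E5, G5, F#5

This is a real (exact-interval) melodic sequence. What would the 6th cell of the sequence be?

The 3-note cells begin on G#5, F#5, E5 — each down a 2nd from the last.
Carrying on: D5 → C5 → Bb4.
Statement 6 starts on Bb4 and keeps the same exact contour: Bb4 Db5 C5.

Bb4 Db5 C5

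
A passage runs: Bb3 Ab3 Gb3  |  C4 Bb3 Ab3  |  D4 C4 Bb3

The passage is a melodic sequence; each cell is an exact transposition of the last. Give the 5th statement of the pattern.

F#4 E4 D4

With a 3-note motive the entries are Bb3, C4, D4, each up a 2nd from the previous.
Carrying on: E4 → F#4.
Statement 5 starts on F#4 and keeps the same exact contour: F#4 E4 D4.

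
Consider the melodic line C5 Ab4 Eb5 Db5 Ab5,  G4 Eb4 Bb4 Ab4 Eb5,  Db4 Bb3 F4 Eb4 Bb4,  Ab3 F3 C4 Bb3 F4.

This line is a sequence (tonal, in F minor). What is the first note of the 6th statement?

Bb2

Unit = 5 notes; the statements start on C5, G4, Db4, Ab3, moving down a 4th each time.
Extending the heads down a 4th: Eb3 → Bb2.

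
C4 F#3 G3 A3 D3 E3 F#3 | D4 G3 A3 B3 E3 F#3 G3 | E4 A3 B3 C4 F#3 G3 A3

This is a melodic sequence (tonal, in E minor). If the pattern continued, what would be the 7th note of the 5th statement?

C4

The unit is 7 notes. Position-7 pitches of the 3 shown cells: F#3, G3, A3.
Extending up a 2nd: B3 → C4.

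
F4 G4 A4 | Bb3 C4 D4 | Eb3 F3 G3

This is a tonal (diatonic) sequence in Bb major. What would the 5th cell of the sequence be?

With a 3-note motive the entries are F4, Bb3, Eb3, each down a 5th from the previous.
Extending down a 5th: A2 → D2.
From D2 the diatonic shape gives D2 Eb2 F2.

D2 Eb2 F2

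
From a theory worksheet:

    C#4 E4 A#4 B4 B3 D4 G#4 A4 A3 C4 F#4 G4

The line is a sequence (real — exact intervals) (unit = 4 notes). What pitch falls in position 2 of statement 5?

Ab3

With 4-note cells, note 2 of each statement runs E4, D4, C4.
Carrying that down a 2nd forward: Bb3 → Ab3.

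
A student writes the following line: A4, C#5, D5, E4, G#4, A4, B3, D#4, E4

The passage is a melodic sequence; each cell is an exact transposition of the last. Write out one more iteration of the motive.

Taking 3-note groups, the heads are A4, E4, B3: the pattern moves down a 4th.
So cell 4 is F#3 A#3 B3.

F#3 A#3 B3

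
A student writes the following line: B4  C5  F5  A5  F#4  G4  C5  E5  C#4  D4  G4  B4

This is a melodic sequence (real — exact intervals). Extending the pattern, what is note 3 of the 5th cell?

A3

The unit is 4 notes. Position-3 pitches of the 3 shown cells: F5, C5, G4.
Each moves down a 4th. Continuing: D4 → A3.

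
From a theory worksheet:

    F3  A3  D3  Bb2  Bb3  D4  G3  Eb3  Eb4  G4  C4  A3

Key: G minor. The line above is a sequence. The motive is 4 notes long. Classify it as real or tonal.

tonal

Every note is diatonic to G minor.
Cell 1 has -4 semitones from note 3 to 4, but cell 3 has -3 — the interval quality changes while the contour stays the same, which is the hallmark of a tonal sequence.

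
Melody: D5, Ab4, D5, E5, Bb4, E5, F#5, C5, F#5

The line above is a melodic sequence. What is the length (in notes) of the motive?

3

There are 9 notes; a 3-note unit gives 3 cells:
D5 Ab4 D5 | E5 Bb4 E5 | F#5 C5 F#5
Each cell is the previous one up a 2nd — so the unit is 3 notes.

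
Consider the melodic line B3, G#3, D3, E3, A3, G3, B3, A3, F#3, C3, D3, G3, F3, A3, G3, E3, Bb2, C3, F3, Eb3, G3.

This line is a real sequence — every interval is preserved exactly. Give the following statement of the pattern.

F3 D3 Ab2 Bb2 Eb3 Db3 F3

Taking 7-note groups, the heads are B3, A3, G3: the pattern moves down a 2nd.
So cell 4 is F3 D3 Ab2 Bb2 Eb3 Db3 F3.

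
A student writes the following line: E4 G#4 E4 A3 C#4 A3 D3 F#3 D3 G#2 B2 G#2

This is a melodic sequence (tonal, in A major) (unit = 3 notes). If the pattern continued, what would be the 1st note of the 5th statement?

C#2

Grouping in 3s, the 1st note of each cell is E4, A3, D3, G#2.
Each moves down a 5th; the next is C#2.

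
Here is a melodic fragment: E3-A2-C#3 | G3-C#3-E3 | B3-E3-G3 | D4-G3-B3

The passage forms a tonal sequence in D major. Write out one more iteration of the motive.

Taking 3-note groups, the heads are E3, G3, B3, D4: the pattern moves up a 3rd.
Statement 5 starts on F#4 and keeps the same diatonic contour: F#4 B3 D4.

F#4 B3 D4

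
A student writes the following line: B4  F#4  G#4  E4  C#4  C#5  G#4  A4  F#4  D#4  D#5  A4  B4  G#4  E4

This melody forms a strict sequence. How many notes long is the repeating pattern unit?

5

Try groups of 5 (3 cells in 15 notes):
B4 F#4 G#4 E4 C#4 | C#5 G#4 A4 F#4 D#4 | D#5 A4 B4 G#4 E4
That's a consistent up a 2nd shift per cell, and no other grouping gives one.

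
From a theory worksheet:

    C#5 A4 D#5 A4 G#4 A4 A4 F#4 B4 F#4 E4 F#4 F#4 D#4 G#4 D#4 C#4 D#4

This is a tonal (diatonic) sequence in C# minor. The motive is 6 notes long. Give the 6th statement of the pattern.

G#3 E3 A3 E3 D#3 E3

Unit = 6 notes; the statements start on C#5, A4, F#4, moving down a 3rd each time.
Extending down a 3rd: D#4 → B3 → G#3.
So cell 6 is G#3 E3 A3 E3 D#3 E3.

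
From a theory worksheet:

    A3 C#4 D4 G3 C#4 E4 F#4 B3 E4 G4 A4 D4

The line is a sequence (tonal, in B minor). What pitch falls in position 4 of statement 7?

The unit is 4 notes. Position-4 pitches of the 3 shown cells: G3, B3, D4.
Extending up a 3rd: F#4 → A4 → C#5 → E5.

E5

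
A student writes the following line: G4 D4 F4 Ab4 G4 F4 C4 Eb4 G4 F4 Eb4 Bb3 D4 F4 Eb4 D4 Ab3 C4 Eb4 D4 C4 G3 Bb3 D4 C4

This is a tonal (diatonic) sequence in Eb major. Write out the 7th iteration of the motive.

Unit = 5 notes; the statements start on G4, F4, Eb4, D4, C4, moving down a 2nd each time.
Extending down a 2nd: Bb3 → Ab3.
So cell 7 is Ab3 Eb3 G3 Bb3 Ab3.

Ab3 Eb3 G3 Bb3 Ab3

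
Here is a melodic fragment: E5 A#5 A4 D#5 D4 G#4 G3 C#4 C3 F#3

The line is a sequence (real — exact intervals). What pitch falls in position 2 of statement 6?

With 2-note cells, note 2 of each statement runs A#5, D#5, G#4, C#4, F#3.
One more down a 5th gives B2.

B2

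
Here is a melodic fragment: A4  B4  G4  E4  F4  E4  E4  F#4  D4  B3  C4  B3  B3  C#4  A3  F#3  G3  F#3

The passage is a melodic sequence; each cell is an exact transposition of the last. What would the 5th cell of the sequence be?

C#3 D#3 B2 G#2 A2 G#2

Taking 6-note groups, the heads are A4, E4, B3: the pattern moves down a 4th.
Extending down a 4th: F#3 → C#3.
From C#3 the exact shape gives C#3 D#3 B2 G#2 A2 G#2.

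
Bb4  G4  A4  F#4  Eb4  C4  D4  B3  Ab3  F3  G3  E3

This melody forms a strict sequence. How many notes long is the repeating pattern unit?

Try groups of 4 (3 cells in 12 notes):
Bb4 G4 A4 F#4 | Eb4 C4 D4 B3 | Ab3 F3 G3 E3
Each cell is the previous one down a 5th — so the unit is 4 notes.

4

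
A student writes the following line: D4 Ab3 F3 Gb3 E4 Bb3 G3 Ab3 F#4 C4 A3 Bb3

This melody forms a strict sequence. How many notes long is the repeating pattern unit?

There are 12 notes; a 4-note unit gives 3 cells:
D4 Ab3 F3 Gb3 | E4 Bb3 G3 Ab3 | F#4 C4 A3 Bb3
Each cell is the previous one up a 2nd — so the unit is 4 notes.

4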